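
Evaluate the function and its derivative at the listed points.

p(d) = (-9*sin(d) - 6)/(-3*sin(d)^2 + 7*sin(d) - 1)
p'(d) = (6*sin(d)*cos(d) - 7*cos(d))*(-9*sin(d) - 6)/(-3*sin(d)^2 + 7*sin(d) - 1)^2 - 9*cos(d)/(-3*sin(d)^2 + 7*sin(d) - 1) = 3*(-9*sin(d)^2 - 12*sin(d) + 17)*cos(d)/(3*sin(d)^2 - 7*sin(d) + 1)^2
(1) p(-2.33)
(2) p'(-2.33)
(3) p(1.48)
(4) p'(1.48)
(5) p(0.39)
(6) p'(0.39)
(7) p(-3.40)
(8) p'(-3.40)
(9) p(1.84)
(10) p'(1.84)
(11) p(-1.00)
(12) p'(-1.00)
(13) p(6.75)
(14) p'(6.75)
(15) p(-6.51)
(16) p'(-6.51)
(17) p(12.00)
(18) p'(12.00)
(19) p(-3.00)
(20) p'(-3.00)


(1) = -0.07
(2) = -0.74
(3) = -4.99
(4) = -0.12
(5) = -7.67
(6) = 20.50
(7) = -14.00
(8) = -110.12
(9) = -4.96
(10) = 0.27
(11) = -0.17
(12) = 0.41
(13) = -6.51
(14) = 11.01
(15) = 1.46
(16) = 7.57
(17) = 0.21
(18) = 1.67
(19) = 2.31
(20) = -13.12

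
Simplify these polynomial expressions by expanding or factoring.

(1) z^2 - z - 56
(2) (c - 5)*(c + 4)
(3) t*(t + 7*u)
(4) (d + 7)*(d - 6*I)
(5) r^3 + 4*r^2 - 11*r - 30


(1) = (z - 8)*(z + 7)
(2) = c^2 - c - 20
(3) = t^2 + 7*t*u
(4) = d^2 + 7*d - 6*I*d - 42*I
(5) = (r - 3)*(r + 2)*(r + 5)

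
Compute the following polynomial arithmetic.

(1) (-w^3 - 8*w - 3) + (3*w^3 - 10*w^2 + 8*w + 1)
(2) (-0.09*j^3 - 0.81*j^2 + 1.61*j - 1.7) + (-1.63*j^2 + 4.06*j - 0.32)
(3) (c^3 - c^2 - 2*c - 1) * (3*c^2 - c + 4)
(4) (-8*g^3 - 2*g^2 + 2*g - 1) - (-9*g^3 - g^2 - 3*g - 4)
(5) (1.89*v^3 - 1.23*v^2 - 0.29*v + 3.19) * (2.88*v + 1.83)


(1) = 2*w^3 - 10*w^2 - 2
(2) = -0.09*j^3 - 2.44*j^2 + 5.67*j - 2.02
(3) = 3*c^5 - 4*c^4 - c^3 - 5*c^2 - 7*c - 4
(4) = g^3 - g^2 + 5*g + 3
(5) = 5.4432*v^4 - 0.0837*v^3 - 3.0861*v^2 + 8.6565*v + 5.8377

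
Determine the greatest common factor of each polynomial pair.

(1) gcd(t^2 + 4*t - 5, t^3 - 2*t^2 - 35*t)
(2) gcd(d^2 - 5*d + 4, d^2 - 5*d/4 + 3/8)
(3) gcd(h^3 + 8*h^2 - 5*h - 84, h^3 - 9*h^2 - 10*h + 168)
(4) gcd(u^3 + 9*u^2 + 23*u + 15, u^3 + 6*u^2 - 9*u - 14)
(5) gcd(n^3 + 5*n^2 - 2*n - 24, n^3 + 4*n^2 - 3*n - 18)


(1) = gcd((t - 1)*(t + 5), t*(t - 7)*(t + 5)) = t + 5
(2) = 1
(3) = gcd((h - 3)*(h + 4)*(h + 7), (h - 7)*(h - 6)*(h + 4)) = h + 4
(4) = u + 1
(5) = gcd((n - 2)*(n + 3)*(n + 4), (n - 2)*(n + 3)^2) = n^2 + n - 6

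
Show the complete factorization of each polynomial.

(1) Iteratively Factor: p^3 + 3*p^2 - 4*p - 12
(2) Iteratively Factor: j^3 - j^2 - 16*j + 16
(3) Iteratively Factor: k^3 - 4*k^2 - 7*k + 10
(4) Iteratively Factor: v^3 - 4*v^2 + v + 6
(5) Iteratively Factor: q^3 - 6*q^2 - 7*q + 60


(1) = (p - 2)*(p^2 + 5*p + 6) = (p - 2)*(p + 3)*(p + 2)
(2) = (j - 4)*(j^2 + 3*j - 4) = (j - 4)*(j + 4)*(j - 1)
(3) = (k - 5)*(k^2 + k - 2) = (k - 5)*(k + 2)*(k - 1)
(4) = (v - 2)*(v^2 - 2*v - 3) = (v - 3)*(v - 2)*(v + 1)
(5) = (q - 4)*(q^2 - 2*q - 15) = (q - 4)*(q + 3)*(q - 5)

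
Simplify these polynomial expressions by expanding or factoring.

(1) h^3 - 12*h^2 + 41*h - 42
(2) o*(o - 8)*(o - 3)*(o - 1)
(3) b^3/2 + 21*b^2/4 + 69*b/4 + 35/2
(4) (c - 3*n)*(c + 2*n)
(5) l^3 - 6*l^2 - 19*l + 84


(1) = (h - 7)*(h - 3)*(h - 2)
(2) = o^4 - 12*o^3 + 35*o^2 - 24*o
(3) = (b/2 + 1)*(b + 7/2)*(b + 5)
(4) = c^2 - c*n - 6*n^2
(5) = (l - 7)*(l - 3)*(l + 4)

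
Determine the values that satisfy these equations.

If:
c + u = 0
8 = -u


Then:
c = 8
u = -8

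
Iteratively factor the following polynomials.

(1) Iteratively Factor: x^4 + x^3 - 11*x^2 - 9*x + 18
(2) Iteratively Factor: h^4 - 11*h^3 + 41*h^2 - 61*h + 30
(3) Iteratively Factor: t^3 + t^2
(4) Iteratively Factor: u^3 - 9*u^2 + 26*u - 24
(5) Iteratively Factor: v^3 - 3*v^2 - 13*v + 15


(1) = (x + 2)*(x^3 - x^2 - 9*x + 9) = (x + 2)*(x + 3)*(x^2 - 4*x + 3) = (x - 3)*(x + 2)*(x + 3)*(x - 1)
(2) = (h - 5)*(h^3 - 6*h^2 + 11*h - 6) = (h - 5)*(h - 1)*(h^2 - 5*h + 6) = (h - 5)*(h - 2)*(h - 1)*(h - 3)
(3) = (t + 1)*(t^2) = t*(t + 1)*(t)
(4) = (u - 3)*(u^2 - 6*u + 8) = (u - 4)*(u - 3)*(u - 2)
(5) = (v - 1)*(v^2 - 2*v - 15) = (v - 5)*(v - 1)*(v + 3)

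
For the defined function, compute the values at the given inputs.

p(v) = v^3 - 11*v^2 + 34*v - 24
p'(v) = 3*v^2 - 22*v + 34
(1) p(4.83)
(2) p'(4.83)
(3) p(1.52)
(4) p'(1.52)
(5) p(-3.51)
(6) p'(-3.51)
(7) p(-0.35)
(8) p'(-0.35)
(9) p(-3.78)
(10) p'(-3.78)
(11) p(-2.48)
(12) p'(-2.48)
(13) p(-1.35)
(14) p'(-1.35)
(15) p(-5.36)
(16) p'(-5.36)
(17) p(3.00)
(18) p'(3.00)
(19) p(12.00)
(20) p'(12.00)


(1) = -3.72
(2) = -2.27
(3) = 5.78
(4) = 7.49
(5) = -322.10
(6) = 148.18
(7) = -37.29
(8) = 42.07
(9) = -363.70
(10) = 160.03
(11) = -191.23
(12) = 107.01
(13) = -92.41
(14) = 69.17
(15) = -676.26
(16) = 238.11
(17) = 6.00
(18) = -5.00
(19) = 528.00
(20) = 202.00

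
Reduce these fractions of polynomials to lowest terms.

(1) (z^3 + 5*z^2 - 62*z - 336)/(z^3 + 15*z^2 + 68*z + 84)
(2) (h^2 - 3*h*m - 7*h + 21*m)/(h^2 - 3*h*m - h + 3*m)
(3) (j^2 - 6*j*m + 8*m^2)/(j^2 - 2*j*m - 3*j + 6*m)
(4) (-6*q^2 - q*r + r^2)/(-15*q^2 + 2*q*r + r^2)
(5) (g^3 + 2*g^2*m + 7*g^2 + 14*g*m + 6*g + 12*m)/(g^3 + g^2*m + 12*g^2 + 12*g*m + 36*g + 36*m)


(1) = (z - 8)/(z + 2)
(2) = (h - 7)/(h - 1)
(3) = (j - 4*m)/(j - 3)
(4) = (2*q + r)/(5*q + r)
(5) = (g^2 + 2*g*m + g + 2*m)/(g^2 + g*m + 6*g + 6*m)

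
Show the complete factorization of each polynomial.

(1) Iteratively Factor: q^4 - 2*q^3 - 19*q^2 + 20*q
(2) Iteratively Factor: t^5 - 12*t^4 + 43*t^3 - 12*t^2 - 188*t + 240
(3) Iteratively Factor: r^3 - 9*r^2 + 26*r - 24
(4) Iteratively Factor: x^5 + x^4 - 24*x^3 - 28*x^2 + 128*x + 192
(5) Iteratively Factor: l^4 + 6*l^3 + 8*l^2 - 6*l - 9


(1) = (q)*(q^3 - 2*q^2 - 19*q + 20) = q*(q + 4)*(q^2 - 6*q + 5) = q*(q - 1)*(q + 4)*(q - 5)
(2) = (t - 2)*(t^4 - 10*t^3 + 23*t^2 + 34*t - 120) = (t - 2)*(t + 2)*(t^3 - 12*t^2 + 47*t - 60) = (t - 3)*(t - 2)*(t + 2)*(t^2 - 9*t + 20) = (t - 5)*(t - 3)*(t - 2)*(t + 2)*(t - 4)
(3) = (r - 3)*(r^2 - 6*r + 8) = (r - 4)*(r - 3)*(r - 2)
(4) = (x + 4)*(x^4 - 3*x^3 - 12*x^2 + 20*x + 48) = (x - 4)*(x + 4)*(x^3 + x^2 - 8*x - 12) = (x - 4)*(x + 2)*(x + 4)*(x^2 - x - 6) = (x - 4)*(x + 2)^2*(x + 4)*(x - 3)
(5) = (l - 1)*(l^3 + 7*l^2 + 15*l + 9) = (l - 1)*(l + 3)*(l^2 + 4*l + 3) = (l - 1)*(l + 3)^2*(l + 1)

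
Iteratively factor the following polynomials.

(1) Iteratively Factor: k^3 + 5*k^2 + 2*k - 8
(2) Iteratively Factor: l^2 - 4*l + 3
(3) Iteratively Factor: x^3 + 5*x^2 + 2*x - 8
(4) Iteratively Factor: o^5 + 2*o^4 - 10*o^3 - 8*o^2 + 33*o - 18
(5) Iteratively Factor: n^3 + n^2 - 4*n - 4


(1) = (k + 4)*(k^2 + k - 2) = (k - 1)*(k + 4)*(k + 2)
(2) = (l - 1)*(l - 3)
(3) = (x - 1)*(x^2 + 6*x + 8) = (x - 1)*(x + 2)*(x + 4)
(4) = (o - 1)*(o^4 + 3*o^3 - 7*o^2 - 15*o + 18) = (o - 1)*(o + 3)*(o^3 - 7*o + 6) = (o - 1)^2*(o + 3)*(o^2 + o - 6) = (o - 2)*(o - 1)^2*(o + 3)*(o + 3)
(5) = (n - 2)*(n^2 + 3*n + 2) = (n - 2)*(n + 1)*(n + 2)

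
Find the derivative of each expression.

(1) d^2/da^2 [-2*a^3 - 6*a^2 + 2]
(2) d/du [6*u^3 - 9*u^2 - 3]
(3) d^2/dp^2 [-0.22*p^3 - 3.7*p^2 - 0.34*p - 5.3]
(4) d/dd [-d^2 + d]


(1) = -12*a - 12
(2) = 18*u*(u - 1)
(3) = -1.32*p - 7.4
(4) = 1 - 2*d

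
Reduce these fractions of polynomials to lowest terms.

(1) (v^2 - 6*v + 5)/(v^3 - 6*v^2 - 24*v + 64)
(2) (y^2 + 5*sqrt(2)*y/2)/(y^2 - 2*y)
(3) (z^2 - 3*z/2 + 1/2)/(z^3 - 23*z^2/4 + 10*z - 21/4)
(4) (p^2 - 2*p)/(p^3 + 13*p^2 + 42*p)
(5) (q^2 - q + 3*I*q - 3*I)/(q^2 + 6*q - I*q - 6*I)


(1) = (v^2 - 6*v + 5)/(v^3 - 6*v^2 - 24*v + 64)
(2) = (2*y + 5*sqrt(2))/(2*y - 4)
(3) = (4*z - 2)/(4*z^2 - 19*z + 21)
(4) = (p - 2)/(p^2 + 13*p + 42)
(5) = (q^2 + q*(-1 + 3*I) - 3*I)/(q^2 + q*(6 - I) - 6*I)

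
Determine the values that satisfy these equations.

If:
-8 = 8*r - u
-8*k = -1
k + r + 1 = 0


Then:
k = 1/8
r = -9/8
u = -1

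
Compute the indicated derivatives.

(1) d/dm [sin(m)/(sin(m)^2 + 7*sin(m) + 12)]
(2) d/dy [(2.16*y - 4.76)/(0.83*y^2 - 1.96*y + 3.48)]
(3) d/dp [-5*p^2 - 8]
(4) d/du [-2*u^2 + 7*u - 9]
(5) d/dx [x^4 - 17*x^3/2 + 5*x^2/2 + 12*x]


(1) = (cos(m)^2 + 11)*cos(m)/((sin(m) + 3)^2*(sin(m) + 4)^2)
(2) = (-1.7928*y^2 + 7.9016*y - 1.8128)/(0.6889*y^4 - 3.2536*y^3 + 9.6184*y^2 - 13.6416*y + 12.1104)
(3) = -10*p
(4) = 7 - 4*u
(5) = 4*x^3 - 51*x^2/2 + 5*x + 12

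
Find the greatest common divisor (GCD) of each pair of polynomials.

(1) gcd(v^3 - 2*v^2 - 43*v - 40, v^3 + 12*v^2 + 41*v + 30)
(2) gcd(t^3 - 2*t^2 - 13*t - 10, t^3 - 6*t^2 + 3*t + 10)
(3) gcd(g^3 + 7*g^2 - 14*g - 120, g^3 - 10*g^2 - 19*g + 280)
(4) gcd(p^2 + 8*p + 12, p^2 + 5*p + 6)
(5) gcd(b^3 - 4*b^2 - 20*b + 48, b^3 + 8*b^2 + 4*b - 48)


(1) = gcd((v - 8)*(v + 1)*(v + 5), (v + 1)*(v + 5)*(v + 6)) = v^2 + 6*v + 5
(2) = t^2 - 4*t - 5
(3) = gcd((g - 4)*(g + 5)*(g + 6), (g - 8)*(g - 7)*(g + 5)) = g + 5
(4) = gcd((p + 2)*(p + 6), (p + 2)*(p + 3)) = p + 2
(5) = b^2 + 2*b - 8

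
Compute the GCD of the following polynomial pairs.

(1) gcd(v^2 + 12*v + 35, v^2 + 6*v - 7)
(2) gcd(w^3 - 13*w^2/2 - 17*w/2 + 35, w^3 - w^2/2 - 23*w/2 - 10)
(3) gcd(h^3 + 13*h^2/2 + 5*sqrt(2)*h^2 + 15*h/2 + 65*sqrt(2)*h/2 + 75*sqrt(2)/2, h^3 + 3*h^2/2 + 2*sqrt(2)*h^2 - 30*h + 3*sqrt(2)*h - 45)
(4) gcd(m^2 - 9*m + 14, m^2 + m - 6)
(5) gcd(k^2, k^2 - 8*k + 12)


(1) = gcd((v + 5)*(v + 7), (v - 1)*(v + 7)) = v + 7
(2) = w + 5/2
(3) = h^2 + h*(3/2 + 5*sqrt(2)) + 15*sqrt(2)/2
(4) = gcd((m - 7)*(m - 2), (m - 2)*(m + 3)) = m - 2
(5) = gcd(k^2, (k - 6)*(k - 2)) = 1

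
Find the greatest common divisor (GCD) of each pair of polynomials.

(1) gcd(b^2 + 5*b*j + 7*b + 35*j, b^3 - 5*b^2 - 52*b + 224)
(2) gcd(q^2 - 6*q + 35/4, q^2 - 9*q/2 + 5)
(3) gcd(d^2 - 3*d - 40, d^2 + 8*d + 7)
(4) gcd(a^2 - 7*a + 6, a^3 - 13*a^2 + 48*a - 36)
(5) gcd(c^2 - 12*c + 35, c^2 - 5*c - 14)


(1) = gcd((b + 7)*(b + 5*j), (b - 8)*(b - 4)*(b + 7)) = b + 7
(2) = gcd((q - 7/2)*(q - 5/2), (q - 5/2)*(q - 2)) = q - 5/2
(3) = 1
(4) = a^2 - 7*a + 6
(5) = gcd((c - 7)*(c - 5), (c - 7)*(c + 2)) = c - 7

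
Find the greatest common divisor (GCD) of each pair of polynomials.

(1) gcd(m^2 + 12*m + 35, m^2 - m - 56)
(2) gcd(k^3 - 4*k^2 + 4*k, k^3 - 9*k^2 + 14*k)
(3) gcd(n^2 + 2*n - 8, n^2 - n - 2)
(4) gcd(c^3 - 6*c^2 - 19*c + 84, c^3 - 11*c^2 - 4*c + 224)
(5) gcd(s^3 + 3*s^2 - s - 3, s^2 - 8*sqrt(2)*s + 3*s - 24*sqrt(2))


(1) = m + 7
(2) = k^2 - 2*k
(3) = gcd((n - 2)*(n + 4), (n - 2)*(n + 1)) = n - 2
(4) = c^2 - 3*c - 28
(5) = gcd((s - 1)*(s + 1)*(s + 3), (s + 3)*(s - 8*sqrt(2))) = s + 3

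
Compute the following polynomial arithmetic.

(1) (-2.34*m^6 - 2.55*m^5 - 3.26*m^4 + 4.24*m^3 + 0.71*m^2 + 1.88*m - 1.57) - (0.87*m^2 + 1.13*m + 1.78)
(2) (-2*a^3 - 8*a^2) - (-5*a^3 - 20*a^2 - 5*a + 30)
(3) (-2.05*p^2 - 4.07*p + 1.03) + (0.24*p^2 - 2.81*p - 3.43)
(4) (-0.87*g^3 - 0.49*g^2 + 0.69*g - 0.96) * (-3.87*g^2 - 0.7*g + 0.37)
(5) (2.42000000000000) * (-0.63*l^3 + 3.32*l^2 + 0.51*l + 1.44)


(1) = -2.34*m^6 - 2.55*m^5 - 3.26*m^4 + 4.24*m^3 - 0.16*m^2 + 0.75*m - 3.35
(2) = 3*a^3 + 12*a^2 + 5*a - 30
(3) = -1.81*p^2 - 6.88*p - 2.4
(4) = 3.3669*g^5 + 2.5053*g^4 - 2.6492*g^3 + 3.0509*g^2 + 0.9273*g - 0.3552
(5) = -1.5246*l^3 + 8.0344*l^2 + 1.2342*l + 3.4848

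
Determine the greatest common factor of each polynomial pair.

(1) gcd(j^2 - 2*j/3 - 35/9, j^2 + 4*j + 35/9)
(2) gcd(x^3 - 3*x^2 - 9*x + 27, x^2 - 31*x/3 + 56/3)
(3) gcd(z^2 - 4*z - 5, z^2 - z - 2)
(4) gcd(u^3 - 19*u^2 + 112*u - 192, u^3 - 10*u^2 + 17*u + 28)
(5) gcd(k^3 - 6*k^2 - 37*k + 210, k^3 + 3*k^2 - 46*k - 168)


(1) = gcd((j - 7/3)*(j + 5/3), (j + 5/3)*(j + 7/3)) = j + 5/3
(2) = gcd((x - 3)^2*(x + 3), (x - 8)*(x - 7/3)) = 1
(3) = z + 1
(4) = gcd((u - 8)^2*(u - 3), (u - 7)*(u - 4)*(u + 1)) = 1
(5) = k^2 - k - 42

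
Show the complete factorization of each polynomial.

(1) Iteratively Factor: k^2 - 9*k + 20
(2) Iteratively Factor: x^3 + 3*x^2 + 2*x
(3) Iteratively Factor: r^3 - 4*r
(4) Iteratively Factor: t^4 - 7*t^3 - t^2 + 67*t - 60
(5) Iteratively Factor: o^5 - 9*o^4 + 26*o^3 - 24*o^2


(1) = (k - 4)*(k - 5)
(2) = (x + 1)*(x^2 + 2*x) = x*(x + 1)*(x + 2)
(3) = (r - 2)*(r^2 + 2*r) = (r - 2)*(r + 2)*(r)
(4) = (t - 4)*(t^3 - 3*t^2 - 13*t + 15) = (t - 4)*(t - 1)*(t^2 - 2*t - 15) = (t - 4)*(t - 1)*(t + 3)*(t - 5)
(5) = (o)*(o^4 - 9*o^3 + 26*o^2 - 24*o) = o^2*(o^3 - 9*o^2 + 26*o - 24) = o^2*(o - 4)*(o^2 - 5*o + 6) = o^2*(o - 4)*(o - 2)*(o - 3)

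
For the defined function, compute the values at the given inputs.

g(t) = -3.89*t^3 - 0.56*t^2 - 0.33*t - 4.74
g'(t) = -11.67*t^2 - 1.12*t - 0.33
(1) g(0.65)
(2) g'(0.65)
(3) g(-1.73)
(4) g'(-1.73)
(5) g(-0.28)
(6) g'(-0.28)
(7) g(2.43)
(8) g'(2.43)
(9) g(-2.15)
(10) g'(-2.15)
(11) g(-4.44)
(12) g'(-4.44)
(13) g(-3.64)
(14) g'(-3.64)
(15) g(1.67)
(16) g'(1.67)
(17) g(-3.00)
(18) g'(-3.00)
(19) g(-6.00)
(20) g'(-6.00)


(1) = -6.26
(2) = -5.99
(3) = 14.30
(4) = -33.32
(5) = -4.61
(6) = -0.93
(7) = -64.67
(8) = -71.96
(9) = 32.04
(10) = -51.87
(11) = 326.17
(12) = -225.41
(13) = 176.65
(14) = -150.88
(15) = -24.97
(16) = -34.75
(17) = 96.24
(18) = -102.00
(19) = 817.32
(20) = -413.73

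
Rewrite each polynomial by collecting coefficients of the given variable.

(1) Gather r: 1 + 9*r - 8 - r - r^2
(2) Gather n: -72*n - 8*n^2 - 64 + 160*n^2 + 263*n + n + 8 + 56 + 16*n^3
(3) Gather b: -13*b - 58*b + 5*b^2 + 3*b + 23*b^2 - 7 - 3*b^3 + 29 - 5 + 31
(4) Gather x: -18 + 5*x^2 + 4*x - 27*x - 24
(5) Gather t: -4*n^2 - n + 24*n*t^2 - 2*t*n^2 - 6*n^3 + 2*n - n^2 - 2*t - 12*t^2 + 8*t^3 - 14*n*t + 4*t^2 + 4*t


(1) = -r^2 + 8*r - 7
(2) = 16*n^3 + 152*n^2 + 192*n
(3) = -3*b^3 + 28*b^2 - 68*b + 48
(4) = 5*x^2 - 23*x - 42
(5) = -6*n^3 - 5*n^2 + n + 8*t^3 + t^2*(24*n - 8) + t*(-2*n^2 - 14*n + 2)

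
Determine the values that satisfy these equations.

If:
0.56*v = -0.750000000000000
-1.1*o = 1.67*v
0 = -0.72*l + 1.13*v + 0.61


Then:
l = -1.25
o = 2.03
v = -1.34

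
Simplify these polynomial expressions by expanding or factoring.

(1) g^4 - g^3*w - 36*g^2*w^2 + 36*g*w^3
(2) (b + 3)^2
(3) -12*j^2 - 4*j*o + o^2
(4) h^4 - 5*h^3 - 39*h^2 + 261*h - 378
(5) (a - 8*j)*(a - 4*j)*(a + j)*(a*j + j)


(1) = g*(g - 6*w)*(g - w)*(g + 6*w)
(2) = b^2 + 6*b + 9
(3) = (-6*j + o)*(2*j + o)
(4) = (h - 6)*(h - 3)^2*(h + 7)
(5) = a^4*j - 11*a^3*j^2 + a^3*j + 20*a^2*j^3 - 11*a^2*j^2 + 32*a*j^4 + 20*a*j^3 + 32*j^4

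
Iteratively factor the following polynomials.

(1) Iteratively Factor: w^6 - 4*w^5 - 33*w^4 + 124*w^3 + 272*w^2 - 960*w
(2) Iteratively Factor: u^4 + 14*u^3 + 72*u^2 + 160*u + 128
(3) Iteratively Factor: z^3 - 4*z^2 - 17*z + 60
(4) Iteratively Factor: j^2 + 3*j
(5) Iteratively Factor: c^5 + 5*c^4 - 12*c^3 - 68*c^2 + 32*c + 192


(1) = (w + 4)*(w^5 - 8*w^4 - w^3 + 128*w^2 - 240*w) = (w - 3)*(w + 4)*(w^4 - 5*w^3 - 16*w^2 + 80*w) = (w - 4)*(w - 3)*(w + 4)*(w^3 - w^2 - 20*w) = (w - 4)*(w - 3)*(w + 4)^2*(w^2 - 5*w) = (w - 5)*(w - 4)*(w - 3)*(w + 4)^2*(w)
(2) = (u + 4)*(u^3 + 10*u^2 + 32*u + 32) = (u + 4)^2*(u^2 + 6*u + 8) = (u + 2)*(u + 4)^2*(u + 4)
(3) = (z + 4)*(z^2 - 8*z + 15) = (z - 5)*(z + 4)*(z - 3)
(4) = (j)*(j + 3)
(5) = (c - 2)*(c^4 + 7*c^3 + 2*c^2 - 64*c - 96) = (c - 3)*(c - 2)*(c^3 + 10*c^2 + 32*c + 32) = (c - 3)*(c - 2)*(c + 4)*(c^2 + 6*c + 8) = (c - 3)*(c - 2)*(c + 2)*(c + 4)*(c + 4)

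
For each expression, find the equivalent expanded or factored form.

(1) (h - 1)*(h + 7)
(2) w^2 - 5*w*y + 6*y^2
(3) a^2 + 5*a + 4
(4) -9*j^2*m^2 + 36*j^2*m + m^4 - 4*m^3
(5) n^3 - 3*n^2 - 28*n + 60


(1) = h^2 + 6*h - 7
(2) = (w - 3*y)*(w - 2*y)
(3) = (a + 1)*(a + 4)
(4) = m*(-3*j + m)*(3*j + m)*(m - 4)
(5) = (n - 6)*(n - 2)*(n + 5)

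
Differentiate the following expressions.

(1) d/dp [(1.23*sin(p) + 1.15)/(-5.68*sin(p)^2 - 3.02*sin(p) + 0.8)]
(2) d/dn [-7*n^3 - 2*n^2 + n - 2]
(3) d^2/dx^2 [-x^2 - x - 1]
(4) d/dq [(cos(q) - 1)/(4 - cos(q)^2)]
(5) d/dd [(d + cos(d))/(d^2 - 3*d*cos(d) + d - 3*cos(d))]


(1) = (6.9864*sin(p)^2 + 13.064*sin(p) + 4.457)*cos(p)/(32.2624*sin(p)^4 + 34.3072*sin(p)^3 + 0.0324*sin(p)^2 - 4.832*sin(p) + 0.64)
(2) = -21*n^2 - 4*n + 1
(3) = -2
(4) = (sin(q)^2 + 2*cos(q) - 5)*sin(q)/(cos(q)^2 - 4)^2
(5) = (-4*d^2*sin(d) - d^2 - 4*d*sin(d) - 2*d*cos(d) + 3*cos(d)^2 - 4*cos(d))/((d + 1)^2*(d - 3*cos(d))^2)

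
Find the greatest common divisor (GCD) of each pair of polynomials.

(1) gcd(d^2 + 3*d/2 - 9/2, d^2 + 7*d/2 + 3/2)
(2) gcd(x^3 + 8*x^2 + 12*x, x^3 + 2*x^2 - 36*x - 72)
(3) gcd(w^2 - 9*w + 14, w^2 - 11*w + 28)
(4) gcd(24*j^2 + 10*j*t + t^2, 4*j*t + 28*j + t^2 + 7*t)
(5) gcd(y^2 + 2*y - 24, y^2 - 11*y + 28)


(1) = d + 3
(2) = x^2 + 8*x + 12
(3) = gcd((w - 7)*(w - 2), (w - 7)*(w - 4)) = w - 7
(4) = 4*j + t
(5) = y - 4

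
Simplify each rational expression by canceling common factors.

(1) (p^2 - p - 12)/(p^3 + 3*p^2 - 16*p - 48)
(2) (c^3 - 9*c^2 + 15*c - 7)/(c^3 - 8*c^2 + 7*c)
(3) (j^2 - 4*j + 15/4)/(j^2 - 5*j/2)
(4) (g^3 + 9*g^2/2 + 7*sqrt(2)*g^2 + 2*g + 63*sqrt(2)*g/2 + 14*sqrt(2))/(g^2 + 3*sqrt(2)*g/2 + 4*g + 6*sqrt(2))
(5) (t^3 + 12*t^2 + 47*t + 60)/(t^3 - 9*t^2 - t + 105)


(1) = 1/(p + 4)
(2) = (c - 1)/c
(3) = (2*j - 3)/(2*j)
(4) = (4*g^2 + g*(2 + 28*sqrt(2)) + 14*sqrt(2))/(4*g + 6*sqrt(2))
(5) = (t^2 + 9*t + 20)/(t^2 - 12*t + 35)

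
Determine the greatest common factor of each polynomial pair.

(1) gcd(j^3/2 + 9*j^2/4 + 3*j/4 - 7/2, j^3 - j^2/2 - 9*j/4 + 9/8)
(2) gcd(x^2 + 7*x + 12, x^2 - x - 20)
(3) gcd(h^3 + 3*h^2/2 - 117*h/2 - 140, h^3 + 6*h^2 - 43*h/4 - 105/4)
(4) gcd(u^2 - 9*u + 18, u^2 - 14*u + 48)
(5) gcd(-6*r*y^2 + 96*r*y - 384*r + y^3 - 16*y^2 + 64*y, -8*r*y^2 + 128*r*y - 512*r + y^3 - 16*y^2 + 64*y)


(1) = gcd((j/2 + 1)*(j - 1)*(j + 7/2), (j - 3/2)*(j - 1/2)*(j + 3/2)) = 1
(2) = gcd((x + 3)*(x + 4), (x - 5)*(x + 4)) = x + 4
(3) = gcd((h - 8)*(h + 5/2)*(h + 7), (h - 5/2)*(h + 3/2)*(h + 7)) = h + 7
(4) = gcd((u - 6)*(u - 3), (u - 8)*(u - 6)) = u - 6
(5) = gcd((-6*r + y)*(y - 8)^2, (-8*r + y)*(y - 8)^2) = y^2 - 16*y + 64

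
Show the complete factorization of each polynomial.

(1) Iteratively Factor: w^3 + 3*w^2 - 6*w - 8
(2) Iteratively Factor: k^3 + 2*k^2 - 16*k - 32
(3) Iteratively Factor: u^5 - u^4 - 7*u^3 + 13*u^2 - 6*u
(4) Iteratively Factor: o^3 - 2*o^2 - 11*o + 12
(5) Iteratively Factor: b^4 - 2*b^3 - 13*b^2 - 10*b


(1) = (w + 1)*(w^2 + 2*w - 8) = (w - 2)*(w + 1)*(w + 4)
(2) = (k + 2)*(k^2 - 16) = (k + 2)*(k + 4)*(k - 4)
(3) = (u - 1)*(u^4 - 7*u^2 + 6*u) = (u - 1)*(u + 3)*(u^3 - 3*u^2 + 2*u) = (u - 2)*(u - 1)*(u + 3)*(u^2 - u) = u*(u - 2)*(u - 1)*(u + 3)*(u - 1)
(4) = (o + 3)*(o^2 - 5*o + 4) = (o - 1)*(o + 3)*(o - 4)
(5) = (b + 1)*(b^3 - 3*b^2 - 10*b) = b*(b + 1)*(b^2 - 3*b - 10) = b*(b - 5)*(b + 1)*(b + 2)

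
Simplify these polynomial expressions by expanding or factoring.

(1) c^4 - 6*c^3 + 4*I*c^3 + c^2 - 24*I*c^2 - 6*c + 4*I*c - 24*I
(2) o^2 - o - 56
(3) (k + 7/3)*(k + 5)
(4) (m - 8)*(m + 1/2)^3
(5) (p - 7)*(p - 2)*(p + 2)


(1) = (c - 6)*(c - I)*(c + I)*(c + 4*I)
(2) = (o - 8)*(o + 7)
(3) = k^2 + 22*k/3 + 35/3
(4) = m^4 - 13*m^3/2 - 45*m^2/4 - 47*m/8 - 1
(5) = p^3 - 7*p^2 - 4*p + 28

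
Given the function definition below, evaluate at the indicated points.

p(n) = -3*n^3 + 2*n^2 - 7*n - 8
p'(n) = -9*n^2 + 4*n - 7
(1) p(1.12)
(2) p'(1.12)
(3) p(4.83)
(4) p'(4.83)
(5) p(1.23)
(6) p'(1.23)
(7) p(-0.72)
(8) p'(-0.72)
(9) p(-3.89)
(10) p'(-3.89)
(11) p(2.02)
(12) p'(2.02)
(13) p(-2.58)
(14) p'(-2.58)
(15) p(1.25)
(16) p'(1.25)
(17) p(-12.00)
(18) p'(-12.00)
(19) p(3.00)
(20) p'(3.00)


(1) = -17.55
(2) = -13.81
(3) = -333.19
(4) = -197.64
(5) = -19.17
(6) = -15.70
(7) = -0.80
(8) = -14.55
(9) = 226.09
(10) = -158.75
(11) = -38.71
(12) = -35.64
(13) = 74.89
(14) = -77.23
(15) = -19.48
(16) = -16.06
(17) = 5548.00
(18) = -1351.00
(19) = -92.00
(20) = -76.00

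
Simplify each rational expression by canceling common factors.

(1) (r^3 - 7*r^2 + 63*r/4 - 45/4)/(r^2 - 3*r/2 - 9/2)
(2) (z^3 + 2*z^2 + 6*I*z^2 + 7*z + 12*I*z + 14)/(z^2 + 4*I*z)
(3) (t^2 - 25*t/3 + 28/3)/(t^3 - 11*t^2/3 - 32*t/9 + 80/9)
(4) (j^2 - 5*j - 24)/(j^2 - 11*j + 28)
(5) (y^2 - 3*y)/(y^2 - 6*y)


(1) = (4*r^2 - 16*r + 15)/(4*r + 6)
(2) = (z^3 + z^2*(2 + 6*I) + z*(7 + 12*I) + 14)/(z^2 + 4*I*z)
(3) = (3*t - 21)/(3*t^2 - 7*t - 20)
(4) = (j^2 - 5*j - 24)/(j^2 - 11*j + 28)
(5) = (y - 3)/(y - 6)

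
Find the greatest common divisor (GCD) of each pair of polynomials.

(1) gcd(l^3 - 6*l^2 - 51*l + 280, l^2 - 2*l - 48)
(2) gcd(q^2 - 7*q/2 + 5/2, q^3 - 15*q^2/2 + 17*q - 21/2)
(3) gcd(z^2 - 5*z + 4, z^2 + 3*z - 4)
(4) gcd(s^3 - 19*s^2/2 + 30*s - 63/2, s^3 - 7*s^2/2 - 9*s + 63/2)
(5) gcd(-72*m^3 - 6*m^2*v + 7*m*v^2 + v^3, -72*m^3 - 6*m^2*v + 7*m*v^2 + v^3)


(1) = l - 8
(2) = q - 1
(3) = gcd((z - 4)*(z - 1), (z - 1)*(z + 4)) = z - 1
(4) = s^2 - 13*s/2 + 21/2
(5) = gcd((-3*m + v)*(4*m + v)*(6*m + v), (-3*m + v)*(4*m + v)*(6*m + v)) = -72*m^3 - 6*m^2*v + 7*m*v^2 + v^3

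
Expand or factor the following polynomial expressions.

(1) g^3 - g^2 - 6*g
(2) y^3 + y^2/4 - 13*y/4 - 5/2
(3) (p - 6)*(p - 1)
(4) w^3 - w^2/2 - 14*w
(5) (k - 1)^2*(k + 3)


(1) = g*(g - 3)*(g + 2)
(2) = (y - 2)*(y + 1)*(y + 5/4)
(3) = p^2 - 7*p + 6
(4) = w*(w - 4)*(w + 7/2)
(5) = k^3 + k^2 - 5*k + 3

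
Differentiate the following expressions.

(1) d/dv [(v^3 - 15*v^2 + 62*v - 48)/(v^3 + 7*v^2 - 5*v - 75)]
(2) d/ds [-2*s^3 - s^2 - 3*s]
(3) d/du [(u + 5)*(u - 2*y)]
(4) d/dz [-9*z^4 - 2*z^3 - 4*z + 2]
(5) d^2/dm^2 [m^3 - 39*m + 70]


(1) = 2*(11*v^3 - 122*v^2 + 390*v - 489)/(v^5 + 9*v^4 - 6*v^3 - 190*v^2 - 75*v + 1125)
(2) = -6*s^2 - 2*s - 3
(3) = 2*u - 2*y + 5
(4) = -36*z^3 - 6*z^2 - 4
(5) = 6*m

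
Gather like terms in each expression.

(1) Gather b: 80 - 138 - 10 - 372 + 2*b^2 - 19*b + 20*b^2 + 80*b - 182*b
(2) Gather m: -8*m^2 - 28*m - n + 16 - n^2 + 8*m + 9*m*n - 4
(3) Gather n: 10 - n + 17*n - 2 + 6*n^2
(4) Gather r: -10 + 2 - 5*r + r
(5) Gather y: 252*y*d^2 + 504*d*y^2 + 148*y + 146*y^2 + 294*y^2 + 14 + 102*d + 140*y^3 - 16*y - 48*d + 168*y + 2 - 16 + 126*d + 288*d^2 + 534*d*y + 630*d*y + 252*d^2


(1) = 22*b^2 - 121*b - 440
(2) = -8*m^2 + m*(9*n - 20) - n^2 - n + 12
(3) = 6*n^2 + 16*n + 8
(4) = -4*r - 8
(5) = 540*d^2 + 180*d + 140*y^3 + y^2*(504*d + 440) + y*(252*d^2 + 1164*d + 300)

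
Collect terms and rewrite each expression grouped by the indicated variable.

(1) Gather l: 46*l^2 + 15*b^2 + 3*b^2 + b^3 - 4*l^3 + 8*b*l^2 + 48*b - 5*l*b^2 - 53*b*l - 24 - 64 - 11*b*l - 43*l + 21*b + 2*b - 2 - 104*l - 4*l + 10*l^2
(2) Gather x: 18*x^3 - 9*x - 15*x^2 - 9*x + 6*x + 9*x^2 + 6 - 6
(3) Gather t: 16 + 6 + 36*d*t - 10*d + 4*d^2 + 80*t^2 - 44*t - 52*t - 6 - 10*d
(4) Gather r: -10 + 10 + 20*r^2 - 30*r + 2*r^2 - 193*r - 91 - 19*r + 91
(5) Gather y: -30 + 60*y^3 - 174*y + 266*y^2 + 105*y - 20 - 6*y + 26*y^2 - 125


(1) = b^3 + 18*b^2 + 71*b - 4*l^3 + l^2*(8*b + 56) + l*(-5*b^2 - 64*b - 151) - 90
(2) = 18*x^3 - 6*x^2 - 12*x
(3) = 4*d^2 - 20*d + 80*t^2 + t*(36*d - 96) + 16
(4) = 22*r^2 - 242*r
(5) = 60*y^3 + 292*y^2 - 75*y - 175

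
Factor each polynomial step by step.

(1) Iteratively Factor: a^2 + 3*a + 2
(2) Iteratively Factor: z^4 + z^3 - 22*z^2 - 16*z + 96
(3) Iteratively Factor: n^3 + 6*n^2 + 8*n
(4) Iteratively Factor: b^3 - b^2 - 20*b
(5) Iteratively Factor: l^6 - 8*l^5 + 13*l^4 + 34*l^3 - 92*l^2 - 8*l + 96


(1) = (a + 2)*(a + 1)
(2) = (z + 3)*(z^3 - 2*z^2 - 16*z + 32) = (z - 2)*(z + 3)*(z^2 - 16) = (z - 4)*(z - 2)*(z + 3)*(z + 4)
(3) = (n + 4)*(n^2 + 2*n) = n*(n + 4)*(n + 2)
(4) = (b - 5)*(b^2 + 4*b) = b*(b - 5)*(b + 4)
(5) = (l - 2)*(l^5 - 6*l^4 + l^3 + 36*l^2 - 20*l - 48) = (l - 2)^2*(l^4 - 4*l^3 - 7*l^2 + 22*l + 24) = (l - 2)^2*(l + 1)*(l^3 - 5*l^2 - 2*l + 24) = (l - 3)*(l - 2)^2*(l + 1)*(l^2 - 2*l - 8) = (l - 3)*(l - 2)^2*(l + 1)*(l + 2)*(l - 4)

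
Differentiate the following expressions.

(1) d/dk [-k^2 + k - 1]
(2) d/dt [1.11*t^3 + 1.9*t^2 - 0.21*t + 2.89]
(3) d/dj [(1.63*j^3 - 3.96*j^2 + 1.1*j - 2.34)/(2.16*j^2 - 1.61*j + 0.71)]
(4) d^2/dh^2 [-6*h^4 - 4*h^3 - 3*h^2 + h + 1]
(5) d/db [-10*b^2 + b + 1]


(1) = 1 - 2*k
(2) = 3.33*t^2 + 3.8*t - 0.21
(3) = (3.5208*j^4 - 5.2486*j^3 + 7.4715*j^2 + 4.4856*j - 2.9864)/(4.6656*j^4 - 6.9552*j^3 + 5.6593*j^2 - 2.2862*j + 0.5041)
(4) = -72*h^2 - 24*h - 6
(5) = 1 - 20*b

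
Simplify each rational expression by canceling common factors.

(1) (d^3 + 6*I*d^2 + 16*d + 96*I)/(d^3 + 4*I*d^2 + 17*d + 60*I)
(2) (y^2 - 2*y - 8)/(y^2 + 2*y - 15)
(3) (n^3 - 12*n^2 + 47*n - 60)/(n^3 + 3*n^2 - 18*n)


(1) = (d^2 + 10*I*d - 24)/(d^2 + 8*I*d - 15)
(2) = (y^2 - 2*y - 8)/(y^2 + 2*y - 15)
(3) = (n^2 - 9*n + 20)/(n^2 + 6*n)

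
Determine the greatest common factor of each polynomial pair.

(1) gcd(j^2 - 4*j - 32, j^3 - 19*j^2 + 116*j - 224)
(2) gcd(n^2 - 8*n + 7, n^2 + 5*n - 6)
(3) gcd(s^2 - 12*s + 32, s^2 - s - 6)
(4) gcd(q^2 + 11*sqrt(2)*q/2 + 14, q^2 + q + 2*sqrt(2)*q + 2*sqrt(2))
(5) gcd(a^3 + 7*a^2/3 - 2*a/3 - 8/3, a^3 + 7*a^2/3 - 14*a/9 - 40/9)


(1) = gcd((j - 8)*(j + 4), (j - 8)*(j - 7)*(j - 4)) = j - 8
(2) = gcd((n - 7)*(n - 1), (n - 1)*(n + 6)) = n - 1
(3) = gcd((s - 8)*(s - 4), (s - 3)*(s + 2)) = 1
(4) = q + 2*sqrt(2)
(5) = a + 2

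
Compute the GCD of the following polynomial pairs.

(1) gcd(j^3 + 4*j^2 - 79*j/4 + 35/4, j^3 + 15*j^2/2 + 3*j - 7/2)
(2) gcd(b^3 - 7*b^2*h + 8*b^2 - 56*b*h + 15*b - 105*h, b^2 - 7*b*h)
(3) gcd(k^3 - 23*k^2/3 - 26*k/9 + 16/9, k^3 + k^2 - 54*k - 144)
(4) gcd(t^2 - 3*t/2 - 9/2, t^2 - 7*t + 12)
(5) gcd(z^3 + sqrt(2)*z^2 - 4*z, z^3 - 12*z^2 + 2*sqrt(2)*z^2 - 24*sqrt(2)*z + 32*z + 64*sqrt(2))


(1) = j^2 + 13*j/2 - 7/2
(2) = b - 7*h
(3) = gcd((k - 8)*(k - 1/3)*(k + 2/3), (k - 8)*(k + 3)*(k + 6)) = k - 8
(4) = gcd((t - 3)*(t + 3/2), (t - 4)*(t - 3)) = t - 3
(5) = gcd(z*(z - sqrt(2))*(z + 2*sqrt(2)), (z - 8)*(z - 4)*(z + 2*sqrt(2))) = z + 2*sqrt(2)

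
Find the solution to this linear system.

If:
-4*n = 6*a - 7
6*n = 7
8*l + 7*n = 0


Then:
a = 7/18
l = -49/48
n = 7/6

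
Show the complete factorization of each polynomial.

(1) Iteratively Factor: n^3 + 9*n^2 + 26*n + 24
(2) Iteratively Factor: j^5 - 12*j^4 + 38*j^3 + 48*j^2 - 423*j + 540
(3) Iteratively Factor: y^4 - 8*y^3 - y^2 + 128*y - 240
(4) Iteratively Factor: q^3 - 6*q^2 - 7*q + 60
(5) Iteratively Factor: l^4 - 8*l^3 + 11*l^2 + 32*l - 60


(1) = (n + 3)*(n^2 + 6*n + 8) = (n + 2)*(n + 3)*(n + 4)
(2) = (j - 5)*(j^4 - 7*j^3 + 3*j^2 + 63*j - 108) = (j - 5)*(j - 3)*(j^3 - 4*j^2 - 9*j + 36) = (j - 5)*(j - 3)*(j + 3)*(j^2 - 7*j + 12) = (j - 5)*(j - 4)*(j - 3)*(j + 3)*(j - 3)
(3) = (y - 4)*(y^3 - 4*y^2 - 17*y + 60) = (y - 4)*(y + 4)*(y^2 - 8*y + 15) = (y - 4)*(y - 3)*(y + 4)*(y - 5)
(4) = (q + 3)*(q^2 - 9*q + 20) = (q - 5)*(q + 3)*(q - 4)
(5) = (l - 2)*(l^3 - 6*l^2 - l + 30) = (l - 3)*(l - 2)*(l^2 - 3*l - 10) = (l - 3)*(l - 2)*(l + 2)*(l - 5)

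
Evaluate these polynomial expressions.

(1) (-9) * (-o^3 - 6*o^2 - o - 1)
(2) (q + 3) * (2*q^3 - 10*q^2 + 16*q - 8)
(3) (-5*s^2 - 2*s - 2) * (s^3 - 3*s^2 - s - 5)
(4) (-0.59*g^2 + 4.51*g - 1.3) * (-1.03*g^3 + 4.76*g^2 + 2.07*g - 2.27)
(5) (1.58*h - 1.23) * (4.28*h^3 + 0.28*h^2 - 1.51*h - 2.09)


(1) = 9*o^3 + 54*o^2 + 9*o + 9
(2) = 2*q^4 - 4*q^3 - 14*q^2 + 40*q - 24
(3) = -5*s^5 + 13*s^4 + 9*s^3 + 33*s^2 + 12*s + 10
(4) = 0.6077*g^5 - 7.4537*g^4 + 21.5853*g^3 + 4.487*g^2 - 12.9287*g + 2.951
(5) = 6.7624*h^4 - 4.822*h^3 - 2.7302*h^2 - 1.4449*h + 2.5707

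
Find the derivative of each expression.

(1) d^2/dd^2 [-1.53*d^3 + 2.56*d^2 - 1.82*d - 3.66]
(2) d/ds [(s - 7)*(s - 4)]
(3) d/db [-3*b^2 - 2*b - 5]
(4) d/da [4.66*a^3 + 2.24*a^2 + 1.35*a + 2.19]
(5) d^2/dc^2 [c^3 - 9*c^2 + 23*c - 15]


(1) = 5.12 - 9.18*d
(2) = 2*s - 11
(3) = -6*b - 2
(4) = 13.98*a^2 + 4.48*a + 1.35
(5) = 6*c - 18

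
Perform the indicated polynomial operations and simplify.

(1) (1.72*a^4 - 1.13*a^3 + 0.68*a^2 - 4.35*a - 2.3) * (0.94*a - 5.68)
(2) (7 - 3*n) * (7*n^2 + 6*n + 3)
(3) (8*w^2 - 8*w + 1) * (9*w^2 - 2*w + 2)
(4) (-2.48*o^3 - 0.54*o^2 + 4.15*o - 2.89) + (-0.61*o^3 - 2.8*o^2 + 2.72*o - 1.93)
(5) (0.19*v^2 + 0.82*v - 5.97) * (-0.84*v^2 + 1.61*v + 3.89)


(1) = 1.6168*a^5 - 10.8318*a^4 + 7.0576*a^3 - 7.9514*a^2 + 22.546*a + 13.064
(2) = -21*n^3 + 31*n^2 + 33*n + 21
(3) = 72*w^4 - 88*w^3 + 41*w^2 - 18*w + 2
(4) = -3.09*o^3 - 3.34*o^2 + 6.87*o - 4.82
(5) = -0.1596*v^4 - 0.3829*v^3 + 7.0741*v^2 - 6.4219*v - 23.2233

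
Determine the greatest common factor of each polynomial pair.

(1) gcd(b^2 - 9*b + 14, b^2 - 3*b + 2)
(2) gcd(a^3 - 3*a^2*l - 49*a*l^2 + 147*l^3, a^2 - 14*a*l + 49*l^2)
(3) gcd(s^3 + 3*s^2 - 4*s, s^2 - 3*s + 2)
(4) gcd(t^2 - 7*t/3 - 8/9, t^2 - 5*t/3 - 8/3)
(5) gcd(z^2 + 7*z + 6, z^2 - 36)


(1) = b - 2
(2) = a - 7*l
(3) = gcd(s*(s - 1)*(s + 4), (s - 2)*(s - 1)) = s - 1
(4) = t - 8/3
(5) = z + 6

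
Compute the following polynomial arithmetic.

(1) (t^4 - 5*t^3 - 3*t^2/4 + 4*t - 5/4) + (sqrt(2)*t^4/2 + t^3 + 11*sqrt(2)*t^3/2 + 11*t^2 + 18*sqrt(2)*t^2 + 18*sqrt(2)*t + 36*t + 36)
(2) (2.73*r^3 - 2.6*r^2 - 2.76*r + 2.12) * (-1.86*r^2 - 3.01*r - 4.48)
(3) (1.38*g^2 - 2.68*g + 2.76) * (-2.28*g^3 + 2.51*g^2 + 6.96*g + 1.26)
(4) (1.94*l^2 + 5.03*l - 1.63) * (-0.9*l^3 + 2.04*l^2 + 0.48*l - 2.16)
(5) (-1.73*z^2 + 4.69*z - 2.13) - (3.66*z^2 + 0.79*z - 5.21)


(1) = sqrt(2)*t^4/2 + t^4 - 4*t^3 + 11*sqrt(2)*t^3/2 + 41*t^2/4 + 18*sqrt(2)*t^2 + 18*sqrt(2)*t + 40*t + 139/4
(2) = -5.0778*r^5 - 3.3813*r^4 + 0.7292*r^3 + 16.0124*r^2 + 5.9836*r - 9.4976
(3) = -3.1464*g^5 + 9.5742*g^4 - 3.4148*g^3 - 9.9864*g^2 + 15.8328*g + 3.4776
(4) = -1.746*l^5 - 0.5694*l^4 + 12.6594*l^3 - 5.1012*l^2 - 11.6472*l + 3.5208
(5) = -5.39*z^2 + 3.9*z + 3.08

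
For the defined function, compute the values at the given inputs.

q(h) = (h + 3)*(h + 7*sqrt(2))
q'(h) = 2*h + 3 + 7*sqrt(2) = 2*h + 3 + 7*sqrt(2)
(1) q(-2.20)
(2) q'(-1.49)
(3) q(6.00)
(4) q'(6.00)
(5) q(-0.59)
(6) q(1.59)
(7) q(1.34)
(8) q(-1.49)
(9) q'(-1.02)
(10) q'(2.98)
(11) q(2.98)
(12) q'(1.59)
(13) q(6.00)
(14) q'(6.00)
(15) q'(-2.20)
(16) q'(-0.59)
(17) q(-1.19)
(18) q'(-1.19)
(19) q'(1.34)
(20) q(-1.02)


(1) = 6.16
(2) = 9.92
(3) = 143.10
(4) = 24.90
(5) = 22.44
(6) = 52.74
(7) = 48.78
(8) = 12.70
(9) = 10.86
(10) = 18.86
(11) = 77.02
(12) = 16.08
(13) = 143.10
(14) = 24.90
(15) = 8.50
(16) = 11.72
(17) = 15.76
(18) = 10.52
(19) = 15.58
(20) = 17.58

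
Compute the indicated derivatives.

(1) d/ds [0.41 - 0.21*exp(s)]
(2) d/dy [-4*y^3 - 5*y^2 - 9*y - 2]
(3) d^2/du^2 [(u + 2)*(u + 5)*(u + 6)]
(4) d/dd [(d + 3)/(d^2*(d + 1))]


(1) = -0.21*exp(s)
(2) = -12*y^2 - 10*y - 9
(3) = 6*u + 26
(4) = 2*(-d^2 - 5*d - 3)/(d^3*(d^2 + 2*d + 1))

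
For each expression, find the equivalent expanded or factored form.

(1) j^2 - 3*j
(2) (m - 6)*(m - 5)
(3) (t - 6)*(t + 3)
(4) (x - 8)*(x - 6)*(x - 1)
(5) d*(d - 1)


(1) = j*(j - 3)
(2) = m^2 - 11*m + 30
(3) = t^2 - 3*t - 18
(4) = x^3 - 15*x^2 + 62*x - 48
(5) = d^2 - d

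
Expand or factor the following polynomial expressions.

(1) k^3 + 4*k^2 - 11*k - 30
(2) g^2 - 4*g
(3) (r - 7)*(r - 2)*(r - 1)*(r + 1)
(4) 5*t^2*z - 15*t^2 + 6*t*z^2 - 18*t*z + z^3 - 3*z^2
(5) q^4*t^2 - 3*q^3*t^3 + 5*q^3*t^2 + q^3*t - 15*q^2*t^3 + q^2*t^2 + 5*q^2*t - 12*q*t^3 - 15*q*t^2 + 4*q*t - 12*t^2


(1) = (k - 3)*(k + 2)*(k + 5)
(2) = g*(g - 4)
(3) = r^4 - 9*r^3 + 13*r^2 + 9*r - 14
(4) = (t + z)*(5*t + z)*(z - 3)
(5) = (q + 4)*(q - 3*t)*(q*t + 1)*(q*t + t)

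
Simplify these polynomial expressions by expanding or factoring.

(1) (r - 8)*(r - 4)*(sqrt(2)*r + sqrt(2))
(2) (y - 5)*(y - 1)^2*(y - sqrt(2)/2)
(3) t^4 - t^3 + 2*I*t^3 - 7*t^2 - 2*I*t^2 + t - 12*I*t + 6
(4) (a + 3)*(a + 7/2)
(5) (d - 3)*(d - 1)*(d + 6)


(1) = sqrt(2)*r^3 - 11*sqrt(2)*r^2 + 20*sqrt(2)*r + 32*sqrt(2)
(2) = y^4 - 7*y^3 - sqrt(2)*y^3/2 + 7*sqrt(2)*y^2/2 + 11*y^2 - 11*sqrt(2)*y/2 - 5*y + 5*sqrt(2)/2
(3) = (t - 3)*(t + 2)*(t + I)^2
(4) = a^2 + 13*a/2 + 21/2
(5) = d^3 + 2*d^2 - 21*d + 18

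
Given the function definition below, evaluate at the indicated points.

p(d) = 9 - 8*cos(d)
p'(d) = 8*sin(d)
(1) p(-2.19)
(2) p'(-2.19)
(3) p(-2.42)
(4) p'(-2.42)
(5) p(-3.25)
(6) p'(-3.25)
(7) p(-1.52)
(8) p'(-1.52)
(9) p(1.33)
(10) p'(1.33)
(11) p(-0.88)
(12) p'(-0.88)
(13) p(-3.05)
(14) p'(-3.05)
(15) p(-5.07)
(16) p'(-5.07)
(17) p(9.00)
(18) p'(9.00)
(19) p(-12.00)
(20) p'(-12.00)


(1) = 13.64
(2) = -6.51
(3) = 15.01
(4) = -5.28
(5) = 16.95
(6) = 0.87
(7) = 8.59
(8) = -7.99
(9) = 7.09
(10) = 7.77
(11) = 3.90
(12) = -6.17
(13) = 16.97
(14) = -0.73
(15) = 6.20
(16) = 7.49
(17) = 16.29
(18) = 3.30
(19) = 2.25
(20) = 4.29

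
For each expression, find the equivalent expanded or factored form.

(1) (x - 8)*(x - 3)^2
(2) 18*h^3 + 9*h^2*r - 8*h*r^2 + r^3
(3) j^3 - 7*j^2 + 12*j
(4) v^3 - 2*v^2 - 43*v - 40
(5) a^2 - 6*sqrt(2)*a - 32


(1) = x^3 - 14*x^2 + 57*x - 72
(2) = (-6*h + r)*(-3*h + r)*(h + r)
(3) = j*(j - 4)*(j - 3)
(4) = (v - 8)*(v + 1)*(v + 5)
(5) = (a - 8*sqrt(2))*(a + 2*sqrt(2))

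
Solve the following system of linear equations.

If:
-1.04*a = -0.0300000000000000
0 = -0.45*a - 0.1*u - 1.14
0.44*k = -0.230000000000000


Then:
a = 0.03
k = -0.52
u = -11.53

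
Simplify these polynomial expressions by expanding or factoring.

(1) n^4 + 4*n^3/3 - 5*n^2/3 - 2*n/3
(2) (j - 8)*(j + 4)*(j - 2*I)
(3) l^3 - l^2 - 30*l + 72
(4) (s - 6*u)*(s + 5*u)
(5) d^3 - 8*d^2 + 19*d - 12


(1) = n*(n - 1)*(n + 1/3)*(n + 2)
(2) = j^3 - 4*j^2 - 2*I*j^2 - 32*j + 8*I*j + 64*I
(3) = (l - 4)*(l - 3)*(l + 6)
(4) = s^2 - s*u - 30*u^2
(5) = (d - 4)*(d - 3)*(d - 1)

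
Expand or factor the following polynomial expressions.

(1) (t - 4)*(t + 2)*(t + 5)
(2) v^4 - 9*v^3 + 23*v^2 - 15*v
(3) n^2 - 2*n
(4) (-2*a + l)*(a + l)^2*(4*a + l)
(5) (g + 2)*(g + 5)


(1) = t^3 + 3*t^2 - 18*t - 40
(2) = v*(v - 5)*(v - 3)*(v - 1)
(3) = n*(n - 2)
(4) = -8*a^4 - 14*a^3*l - 3*a^2*l^2 + 4*a*l^3 + l^4
(5) = g^2 + 7*g + 10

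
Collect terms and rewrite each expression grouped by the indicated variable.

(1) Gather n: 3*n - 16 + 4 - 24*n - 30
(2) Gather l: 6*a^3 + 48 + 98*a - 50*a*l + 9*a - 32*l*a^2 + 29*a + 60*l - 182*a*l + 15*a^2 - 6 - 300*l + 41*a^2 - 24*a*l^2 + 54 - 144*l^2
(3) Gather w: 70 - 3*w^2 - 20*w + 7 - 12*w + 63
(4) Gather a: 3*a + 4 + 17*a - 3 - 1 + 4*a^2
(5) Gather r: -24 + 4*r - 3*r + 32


(1) = -21*n - 42
(2) = 6*a^3 + 56*a^2 + 136*a + l^2*(-24*a - 144) + l*(-32*a^2 - 232*a - 240) + 96
(3) = -3*w^2 - 32*w + 140
(4) = 4*a^2 + 20*a
(5) = r + 8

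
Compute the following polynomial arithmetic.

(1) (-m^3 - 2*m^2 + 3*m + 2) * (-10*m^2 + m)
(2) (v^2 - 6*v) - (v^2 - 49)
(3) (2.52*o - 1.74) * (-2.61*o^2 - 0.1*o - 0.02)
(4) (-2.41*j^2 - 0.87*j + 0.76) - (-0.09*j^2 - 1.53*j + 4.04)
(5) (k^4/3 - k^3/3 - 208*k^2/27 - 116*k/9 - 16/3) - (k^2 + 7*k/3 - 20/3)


(1) = 10*m^5 + 19*m^4 - 32*m^3 - 17*m^2 + 2*m
(2) = 49 - 6*v
(3) = -6.5772*o^3 + 4.2894*o^2 + 0.1236*o + 0.0348
(4) = -2.32*j^2 + 0.66*j - 3.28
(5) = k^4/3 - k^3/3 - 235*k^2/27 - 137*k/9 + 4/3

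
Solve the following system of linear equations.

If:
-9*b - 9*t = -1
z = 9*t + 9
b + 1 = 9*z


Then:
b = 89/82
t = -719/738
z = 19/82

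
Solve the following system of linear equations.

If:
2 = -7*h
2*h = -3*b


Then:
b = 4/21
h = -2/7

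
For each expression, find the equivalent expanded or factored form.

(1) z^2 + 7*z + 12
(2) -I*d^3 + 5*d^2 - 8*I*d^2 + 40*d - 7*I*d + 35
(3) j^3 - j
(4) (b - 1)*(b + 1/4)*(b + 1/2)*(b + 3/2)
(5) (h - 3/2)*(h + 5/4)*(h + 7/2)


(1) = (z + 3)*(z + 4)
(2) = (d + 7)*(d + 5*I)*(-I*d - I)
(3) = j*(j - 1)*(j + 1)
(4) = b^4 + 5*b^3/4 - b^2 - 17*b/16 - 3/16
(5) = h^3 + 13*h^2/4 - 11*h/4 - 105/16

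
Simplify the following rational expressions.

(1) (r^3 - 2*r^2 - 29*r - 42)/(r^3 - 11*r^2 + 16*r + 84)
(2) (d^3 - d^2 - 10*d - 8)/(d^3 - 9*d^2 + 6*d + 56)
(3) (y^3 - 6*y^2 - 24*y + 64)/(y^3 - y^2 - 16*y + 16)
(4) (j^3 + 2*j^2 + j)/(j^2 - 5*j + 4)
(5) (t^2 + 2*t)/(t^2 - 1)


(1) = (r + 3)/(r - 6)
(2) = (d + 1)/(d - 7)
(3) = (y^2 - 10*y + 16)/(y^2 - 5*y + 4)
(4) = (j^3 + 2*j^2 + j)/(j^2 - 5*j + 4)
(5) = (t^2 + 2*t)/(t^2 - 1)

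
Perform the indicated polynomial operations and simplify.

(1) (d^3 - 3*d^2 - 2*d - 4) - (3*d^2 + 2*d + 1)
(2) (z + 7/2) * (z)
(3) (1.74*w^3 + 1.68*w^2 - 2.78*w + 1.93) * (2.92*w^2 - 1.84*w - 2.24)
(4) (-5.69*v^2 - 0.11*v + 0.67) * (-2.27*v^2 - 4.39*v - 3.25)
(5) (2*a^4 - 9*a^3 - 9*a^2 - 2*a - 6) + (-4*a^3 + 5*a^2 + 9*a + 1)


(1) = d^3 - 6*d^2 - 4*d - 5
(2) = z^2 + 7*z/2
(3) = 5.0808*w^5 + 1.704*w^4 - 15.1064*w^3 + 6.9876*w^2 + 2.676*w - 4.3232
(4) = 12.9163*v^4 + 25.2288*v^3 + 17.4545*v^2 - 2.5838*v - 2.1775
(5) = 2*a^4 - 13*a^3 - 4*a^2 + 7*a - 5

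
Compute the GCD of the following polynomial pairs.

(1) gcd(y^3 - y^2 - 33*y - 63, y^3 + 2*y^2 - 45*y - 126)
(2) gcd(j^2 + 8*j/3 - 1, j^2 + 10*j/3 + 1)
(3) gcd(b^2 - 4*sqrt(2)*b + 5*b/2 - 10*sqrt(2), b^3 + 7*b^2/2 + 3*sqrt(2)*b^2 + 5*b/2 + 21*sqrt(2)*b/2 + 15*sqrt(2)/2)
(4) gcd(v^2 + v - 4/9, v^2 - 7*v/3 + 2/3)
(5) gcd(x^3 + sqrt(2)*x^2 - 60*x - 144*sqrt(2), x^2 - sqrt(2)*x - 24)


(1) = gcd((y - 7)*(y + 3)^2, (y - 7)*(y + 3)*(y + 6)) = y^2 - 4*y - 21
(2) = j + 3
(3) = b + 5/2
(4) = v - 1/3
(5) = gcd((x - 6*sqrt(2))*(x + 3*sqrt(2))*(x + 4*sqrt(2)), (x - 4*sqrt(2))*(x + 3*sqrt(2))) = x + 3*sqrt(2)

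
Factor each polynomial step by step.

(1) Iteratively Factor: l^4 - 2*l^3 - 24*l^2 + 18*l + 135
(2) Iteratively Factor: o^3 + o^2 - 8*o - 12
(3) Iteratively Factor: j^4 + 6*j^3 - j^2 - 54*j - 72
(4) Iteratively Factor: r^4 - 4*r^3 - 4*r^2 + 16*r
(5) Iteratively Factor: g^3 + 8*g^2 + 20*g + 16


(1) = (l - 3)*(l^3 + l^2 - 21*l - 45) = (l - 5)*(l - 3)*(l^2 + 6*l + 9) = (l - 5)*(l - 3)*(l + 3)*(l + 3)
(2) = (o + 2)*(o^2 - o - 6) = (o + 2)^2*(o - 3)
(3) = (j + 4)*(j^3 + 2*j^2 - 9*j - 18) = (j + 2)*(j + 4)*(j^2 - 9) = (j - 3)*(j + 2)*(j + 4)*(j + 3)
(4) = (r - 2)*(r^3 - 2*r^2 - 8*r) = (r - 2)*(r + 2)*(r^2 - 4*r) = r*(r - 2)*(r + 2)*(r - 4)
(5) = (g + 2)*(g^2 + 6*g + 8) = (g + 2)*(g + 4)*(g + 2)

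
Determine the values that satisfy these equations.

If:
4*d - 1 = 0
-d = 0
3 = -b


Then:
No Solution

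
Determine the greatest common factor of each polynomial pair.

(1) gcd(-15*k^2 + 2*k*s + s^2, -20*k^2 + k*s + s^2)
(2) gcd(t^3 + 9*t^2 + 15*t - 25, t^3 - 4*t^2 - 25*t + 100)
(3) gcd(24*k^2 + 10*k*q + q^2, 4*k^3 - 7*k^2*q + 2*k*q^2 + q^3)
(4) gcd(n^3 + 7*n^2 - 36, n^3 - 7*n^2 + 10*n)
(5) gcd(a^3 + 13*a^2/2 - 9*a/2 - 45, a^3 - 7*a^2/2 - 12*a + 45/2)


(1) = gcd((-3*k + s)*(5*k + s), (-4*k + s)*(5*k + s)) = 5*k + s
(2) = gcd((t - 1)*(t + 5)^2, (t - 5)*(t - 4)*(t + 5)) = t + 5
(3) = 4*k + q
(4) = n - 2
(5) = gcd((a - 5/2)*(a + 3)*(a + 6), (a - 5)*(a - 3/2)*(a + 3)) = a + 3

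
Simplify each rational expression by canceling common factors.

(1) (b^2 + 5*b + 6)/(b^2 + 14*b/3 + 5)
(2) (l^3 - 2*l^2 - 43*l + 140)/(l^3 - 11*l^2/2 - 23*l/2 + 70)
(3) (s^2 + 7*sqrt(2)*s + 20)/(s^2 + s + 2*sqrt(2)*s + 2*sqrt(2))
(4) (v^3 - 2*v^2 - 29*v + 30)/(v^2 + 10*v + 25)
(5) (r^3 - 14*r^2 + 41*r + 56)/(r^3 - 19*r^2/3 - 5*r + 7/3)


(1) = (3*b + 6)/(3*b + 5)
(2) = (2*l + 14)/(2*l + 7)
(3) = (s + 5*sqrt(2))/(s + 1)
(4) = (v^2 - 7*v + 6)/(v + 5)
(5) = (3*r - 24)/(3*r - 1)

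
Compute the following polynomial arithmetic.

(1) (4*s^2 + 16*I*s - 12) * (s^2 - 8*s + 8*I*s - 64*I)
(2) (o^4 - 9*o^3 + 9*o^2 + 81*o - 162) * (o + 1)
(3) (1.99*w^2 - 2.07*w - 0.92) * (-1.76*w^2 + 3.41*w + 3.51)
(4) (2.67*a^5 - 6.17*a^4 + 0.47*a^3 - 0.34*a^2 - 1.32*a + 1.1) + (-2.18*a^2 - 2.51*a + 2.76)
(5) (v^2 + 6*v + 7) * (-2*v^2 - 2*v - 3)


(1) = 4*s^4 - 32*s^3 + 48*I*s^3 - 140*s^2 - 384*I*s^2 + 1120*s - 96*I*s + 768*I
(2) = o^5 - 8*o^4 + 90*o^2 - 81*o - 162
(3) = -3.5024*w^4 + 10.4291*w^3 + 1.5454*w^2 - 10.4029*w - 3.2292
(4) = 2.67*a^5 - 6.17*a^4 + 0.47*a^3 - 2.52*a^2 - 3.83*a + 3.86
(5) = -2*v^4 - 14*v^3 - 29*v^2 - 32*v - 21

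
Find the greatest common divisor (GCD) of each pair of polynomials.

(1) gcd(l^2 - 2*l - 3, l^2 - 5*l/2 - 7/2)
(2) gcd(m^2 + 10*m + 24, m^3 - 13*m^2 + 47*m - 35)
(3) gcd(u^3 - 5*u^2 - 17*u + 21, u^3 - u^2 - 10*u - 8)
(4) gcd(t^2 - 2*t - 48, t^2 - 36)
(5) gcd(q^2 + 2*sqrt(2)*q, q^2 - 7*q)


(1) = l + 1
(2) = gcd((m + 4)*(m + 6), (m - 7)*(m - 5)*(m - 1)) = 1
(3) = gcd((u - 7)*(u - 1)*(u + 3), (u - 4)*(u + 1)*(u + 2)) = 1
(4) = gcd((t - 8)*(t + 6), (t - 6)*(t + 6)) = t + 6
(5) = gcd(q*(q + 2*sqrt(2)), q*(q - 7)) = q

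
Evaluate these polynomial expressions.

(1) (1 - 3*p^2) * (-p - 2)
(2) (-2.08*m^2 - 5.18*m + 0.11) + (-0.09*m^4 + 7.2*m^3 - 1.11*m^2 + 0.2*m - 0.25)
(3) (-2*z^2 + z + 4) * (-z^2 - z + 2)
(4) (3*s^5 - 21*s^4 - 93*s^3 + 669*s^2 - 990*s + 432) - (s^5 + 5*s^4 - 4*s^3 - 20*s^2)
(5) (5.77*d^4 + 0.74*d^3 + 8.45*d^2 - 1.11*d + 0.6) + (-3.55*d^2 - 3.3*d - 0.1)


(1) = 3*p^3 + 6*p^2 - p - 2
(2) = -0.09*m^4 + 7.2*m^3 - 3.19*m^2 - 4.98*m - 0.14
(3) = 2*z^4 + z^3 - 9*z^2 - 2*z + 8
(4) = 2*s^5 - 26*s^4 - 89*s^3 + 689*s^2 - 990*s + 432
(5) = 5.77*d^4 + 0.74*d^3 + 4.9*d^2 - 4.41*d + 0.5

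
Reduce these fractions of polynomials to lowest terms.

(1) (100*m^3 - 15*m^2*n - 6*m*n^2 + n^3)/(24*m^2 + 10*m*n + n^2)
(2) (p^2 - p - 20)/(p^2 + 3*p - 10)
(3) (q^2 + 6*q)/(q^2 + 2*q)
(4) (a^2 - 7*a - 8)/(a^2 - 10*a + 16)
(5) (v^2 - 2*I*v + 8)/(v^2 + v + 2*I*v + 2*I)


(1) = (25*m^2 - 10*m*n + n^2)/(6*m + n)
(2) = (p^2 - p - 20)/(p^2 + 3*p - 10)
(3) = (q + 6)/(q + 2)
(4) = (a + 1)/(a - 2)
(5) = (v - 4*I)/(v + 1)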